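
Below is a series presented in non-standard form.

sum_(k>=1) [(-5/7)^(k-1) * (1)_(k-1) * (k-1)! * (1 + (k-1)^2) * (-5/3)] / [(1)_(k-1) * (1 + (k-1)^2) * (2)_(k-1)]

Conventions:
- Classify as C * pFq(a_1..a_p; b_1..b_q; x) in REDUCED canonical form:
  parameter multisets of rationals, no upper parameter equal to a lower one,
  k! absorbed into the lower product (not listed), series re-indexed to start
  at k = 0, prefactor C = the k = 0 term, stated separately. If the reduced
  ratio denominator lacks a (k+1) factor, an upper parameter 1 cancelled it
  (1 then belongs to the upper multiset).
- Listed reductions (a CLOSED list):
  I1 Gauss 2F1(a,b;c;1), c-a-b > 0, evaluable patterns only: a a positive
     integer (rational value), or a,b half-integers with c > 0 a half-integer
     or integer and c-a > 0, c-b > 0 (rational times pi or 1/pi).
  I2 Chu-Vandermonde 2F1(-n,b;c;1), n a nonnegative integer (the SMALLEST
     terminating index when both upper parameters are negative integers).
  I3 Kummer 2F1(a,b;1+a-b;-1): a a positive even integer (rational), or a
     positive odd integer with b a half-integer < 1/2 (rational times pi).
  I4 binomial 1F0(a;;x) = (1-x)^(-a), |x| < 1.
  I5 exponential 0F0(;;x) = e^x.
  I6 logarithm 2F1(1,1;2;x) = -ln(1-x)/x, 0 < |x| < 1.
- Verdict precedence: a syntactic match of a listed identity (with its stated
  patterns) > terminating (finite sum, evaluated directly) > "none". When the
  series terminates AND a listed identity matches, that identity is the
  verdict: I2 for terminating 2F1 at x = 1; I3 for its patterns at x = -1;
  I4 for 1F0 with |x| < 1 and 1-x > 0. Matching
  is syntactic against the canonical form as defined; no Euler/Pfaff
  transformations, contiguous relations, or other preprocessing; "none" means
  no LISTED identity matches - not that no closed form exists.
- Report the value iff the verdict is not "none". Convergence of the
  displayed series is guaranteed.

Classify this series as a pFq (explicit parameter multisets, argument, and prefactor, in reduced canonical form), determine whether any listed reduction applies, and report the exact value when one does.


Prefactor -5/3, argument -5/7: 2F1 with upper {1, 1} over lower {2}. Verdict: this is the logarithmic series (I6) (the logarithm: parameters (1,1;2), x = -5/7). Hence: (-7/3) * ln(12/7).

Key step: with t_0 = -5/3, k^2 + 1 divides numerator and denominator alike; C = -5/3, x = -5/7 after cancelling.
Adjacent-term ratio: r(k) = (-5/7) * (k+1) (k+1) / [(k+2) (k+1)] - rational; roots negated = parameters, x = (-5/7), C = -5/3.


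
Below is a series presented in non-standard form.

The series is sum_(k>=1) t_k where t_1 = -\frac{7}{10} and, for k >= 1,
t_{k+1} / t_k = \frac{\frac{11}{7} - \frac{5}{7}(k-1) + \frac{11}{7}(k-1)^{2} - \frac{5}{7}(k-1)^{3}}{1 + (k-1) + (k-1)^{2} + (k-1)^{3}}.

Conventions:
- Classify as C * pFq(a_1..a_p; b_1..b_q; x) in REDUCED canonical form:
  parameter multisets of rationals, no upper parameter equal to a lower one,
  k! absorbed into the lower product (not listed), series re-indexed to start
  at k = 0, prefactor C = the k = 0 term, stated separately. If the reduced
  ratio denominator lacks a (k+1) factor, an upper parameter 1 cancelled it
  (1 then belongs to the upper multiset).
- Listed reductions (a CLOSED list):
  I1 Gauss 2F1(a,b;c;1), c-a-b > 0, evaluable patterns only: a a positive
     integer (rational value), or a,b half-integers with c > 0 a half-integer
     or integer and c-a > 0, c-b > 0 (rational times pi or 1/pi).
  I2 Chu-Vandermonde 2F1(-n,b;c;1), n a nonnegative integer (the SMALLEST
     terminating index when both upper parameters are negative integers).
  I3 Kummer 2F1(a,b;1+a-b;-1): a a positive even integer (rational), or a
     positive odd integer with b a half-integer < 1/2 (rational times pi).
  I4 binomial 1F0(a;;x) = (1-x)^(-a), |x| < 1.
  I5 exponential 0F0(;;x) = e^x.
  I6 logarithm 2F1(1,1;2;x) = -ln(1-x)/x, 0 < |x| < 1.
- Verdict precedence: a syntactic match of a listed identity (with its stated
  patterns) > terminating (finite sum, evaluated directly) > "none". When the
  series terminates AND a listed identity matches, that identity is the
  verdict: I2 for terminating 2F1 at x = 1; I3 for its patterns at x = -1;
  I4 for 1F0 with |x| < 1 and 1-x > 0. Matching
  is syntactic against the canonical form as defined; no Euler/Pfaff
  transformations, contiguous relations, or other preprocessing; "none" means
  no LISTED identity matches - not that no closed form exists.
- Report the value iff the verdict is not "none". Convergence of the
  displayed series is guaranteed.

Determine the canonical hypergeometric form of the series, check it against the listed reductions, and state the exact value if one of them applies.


Canonical form: C = -\frac{7}{10} times 1F0 with upper {-\frac{11}{5}}, lower {-}, x = -\frac{5}{7}. Verdict: the binomial series (I4) applies (the 1F0 binomial series: exponent 11/5, x = -\frac{5}{7}). Hence: \left(-\frac{7}{10}\right) \cdot \left(\frac{12}{7}\right)^{\frac{11}{5}}.

The tell: with t_0 = -\frac{7}{10}, factor the ratio over Q (prefactor -7/10): negated roots = parameters.
Term ratio: r(k) = -\frac{5}{7} * (k-\frac{11}{5}) / [(k+1)] ; factor over Q: parameters, x = -\frac{5}{7}, and C = -\frac{7}{10}.


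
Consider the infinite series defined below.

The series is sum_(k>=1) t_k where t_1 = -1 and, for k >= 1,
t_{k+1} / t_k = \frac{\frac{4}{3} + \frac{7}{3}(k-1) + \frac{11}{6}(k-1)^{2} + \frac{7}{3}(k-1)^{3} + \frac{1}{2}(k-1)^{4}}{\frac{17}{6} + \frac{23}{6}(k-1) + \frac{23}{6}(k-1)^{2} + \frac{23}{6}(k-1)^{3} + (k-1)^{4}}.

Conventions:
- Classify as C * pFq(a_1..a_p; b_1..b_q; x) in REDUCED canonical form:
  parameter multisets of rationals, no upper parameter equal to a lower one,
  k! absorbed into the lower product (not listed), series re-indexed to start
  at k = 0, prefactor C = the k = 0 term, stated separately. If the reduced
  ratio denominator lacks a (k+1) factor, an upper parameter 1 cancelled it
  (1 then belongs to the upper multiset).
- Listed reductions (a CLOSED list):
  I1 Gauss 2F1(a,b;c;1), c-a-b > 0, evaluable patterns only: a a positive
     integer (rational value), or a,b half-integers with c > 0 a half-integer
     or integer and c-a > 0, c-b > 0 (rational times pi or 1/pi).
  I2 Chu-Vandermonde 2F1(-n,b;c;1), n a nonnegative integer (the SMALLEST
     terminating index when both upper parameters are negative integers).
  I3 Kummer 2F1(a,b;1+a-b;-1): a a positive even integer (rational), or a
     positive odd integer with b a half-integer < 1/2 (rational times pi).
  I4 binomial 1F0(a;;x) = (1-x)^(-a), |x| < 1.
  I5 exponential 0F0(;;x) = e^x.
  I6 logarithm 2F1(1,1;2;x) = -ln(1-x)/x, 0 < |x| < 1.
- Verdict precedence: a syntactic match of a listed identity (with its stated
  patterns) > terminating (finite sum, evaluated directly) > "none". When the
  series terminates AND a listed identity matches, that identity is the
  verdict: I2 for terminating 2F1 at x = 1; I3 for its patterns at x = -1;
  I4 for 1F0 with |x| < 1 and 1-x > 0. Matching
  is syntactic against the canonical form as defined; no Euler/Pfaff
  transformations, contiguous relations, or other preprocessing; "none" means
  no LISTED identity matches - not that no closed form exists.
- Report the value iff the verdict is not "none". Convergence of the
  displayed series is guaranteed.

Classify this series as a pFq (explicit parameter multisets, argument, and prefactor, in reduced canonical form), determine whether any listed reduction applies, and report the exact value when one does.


Reduced: x = \frac{1}{2}, 2F1, upper = {\frac{2}{3}, 4}, lower = {\frac{17}{6}}, C = -1. Verdict: none here - no I1-I6 shape fits x = \frac{1}{2} with lower {\frac{17}{6}}.

First insight: with t_0 = -1, the ratio is unreduced: k^2 + 1 divides both sides (prefactor -1).
Consecutive-term ratio: r(k) = \frac{1}{2} * (k+\frac{2}{3}) (k+4) / [(k+\frac{17}{6}) (k+1)] - poly over poly, x = \frac{1}{2} from leading terms; C = -1 at k = 0.


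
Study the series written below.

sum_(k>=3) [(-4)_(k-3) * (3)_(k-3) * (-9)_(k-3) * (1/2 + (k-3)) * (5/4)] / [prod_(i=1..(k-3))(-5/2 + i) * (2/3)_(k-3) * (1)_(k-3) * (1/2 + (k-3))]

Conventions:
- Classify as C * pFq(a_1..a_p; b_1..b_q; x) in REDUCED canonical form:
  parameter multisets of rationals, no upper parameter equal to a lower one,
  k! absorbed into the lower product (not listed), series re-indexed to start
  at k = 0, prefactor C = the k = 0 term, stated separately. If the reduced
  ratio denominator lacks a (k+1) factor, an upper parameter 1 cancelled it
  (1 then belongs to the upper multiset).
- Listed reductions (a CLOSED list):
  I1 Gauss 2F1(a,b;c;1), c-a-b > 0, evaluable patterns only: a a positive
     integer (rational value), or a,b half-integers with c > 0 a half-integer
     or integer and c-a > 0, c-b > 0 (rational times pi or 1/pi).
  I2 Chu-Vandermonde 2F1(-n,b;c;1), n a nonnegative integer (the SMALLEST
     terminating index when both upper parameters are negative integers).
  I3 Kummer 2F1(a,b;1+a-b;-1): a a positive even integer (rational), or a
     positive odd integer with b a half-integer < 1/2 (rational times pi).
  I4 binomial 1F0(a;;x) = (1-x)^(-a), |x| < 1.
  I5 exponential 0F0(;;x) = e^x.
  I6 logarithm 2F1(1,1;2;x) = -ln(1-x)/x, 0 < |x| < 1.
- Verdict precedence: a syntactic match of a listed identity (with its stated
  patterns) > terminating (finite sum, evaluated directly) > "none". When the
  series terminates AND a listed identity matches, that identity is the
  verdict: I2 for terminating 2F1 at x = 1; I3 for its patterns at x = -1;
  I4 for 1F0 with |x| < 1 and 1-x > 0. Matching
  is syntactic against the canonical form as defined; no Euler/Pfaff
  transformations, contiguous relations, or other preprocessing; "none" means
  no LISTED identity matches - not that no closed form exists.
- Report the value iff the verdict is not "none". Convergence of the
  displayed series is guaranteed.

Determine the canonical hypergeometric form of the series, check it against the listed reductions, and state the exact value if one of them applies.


x = 1 here; the reduced form reads 3F2, upper {-9, -4, 3}, lower {-3/2, 2/3}, C = 5/4. Verdict: terminating - no listed pattern fits, but -4 in the upper list cuts the series at k = 4; direct evaluation. Value: 16121539/44.

Key step: t_0 being 5/4, striking the common factor k + 1/2 reduces the term (prefactor 5/4).
Step ratio: r(k) = 1 * (k-9) (k-4) (k+3) / [(k-3/2) (k+2/3) (k+1)] ; factor over Q: parameters, x = 1, and C = 5/4.


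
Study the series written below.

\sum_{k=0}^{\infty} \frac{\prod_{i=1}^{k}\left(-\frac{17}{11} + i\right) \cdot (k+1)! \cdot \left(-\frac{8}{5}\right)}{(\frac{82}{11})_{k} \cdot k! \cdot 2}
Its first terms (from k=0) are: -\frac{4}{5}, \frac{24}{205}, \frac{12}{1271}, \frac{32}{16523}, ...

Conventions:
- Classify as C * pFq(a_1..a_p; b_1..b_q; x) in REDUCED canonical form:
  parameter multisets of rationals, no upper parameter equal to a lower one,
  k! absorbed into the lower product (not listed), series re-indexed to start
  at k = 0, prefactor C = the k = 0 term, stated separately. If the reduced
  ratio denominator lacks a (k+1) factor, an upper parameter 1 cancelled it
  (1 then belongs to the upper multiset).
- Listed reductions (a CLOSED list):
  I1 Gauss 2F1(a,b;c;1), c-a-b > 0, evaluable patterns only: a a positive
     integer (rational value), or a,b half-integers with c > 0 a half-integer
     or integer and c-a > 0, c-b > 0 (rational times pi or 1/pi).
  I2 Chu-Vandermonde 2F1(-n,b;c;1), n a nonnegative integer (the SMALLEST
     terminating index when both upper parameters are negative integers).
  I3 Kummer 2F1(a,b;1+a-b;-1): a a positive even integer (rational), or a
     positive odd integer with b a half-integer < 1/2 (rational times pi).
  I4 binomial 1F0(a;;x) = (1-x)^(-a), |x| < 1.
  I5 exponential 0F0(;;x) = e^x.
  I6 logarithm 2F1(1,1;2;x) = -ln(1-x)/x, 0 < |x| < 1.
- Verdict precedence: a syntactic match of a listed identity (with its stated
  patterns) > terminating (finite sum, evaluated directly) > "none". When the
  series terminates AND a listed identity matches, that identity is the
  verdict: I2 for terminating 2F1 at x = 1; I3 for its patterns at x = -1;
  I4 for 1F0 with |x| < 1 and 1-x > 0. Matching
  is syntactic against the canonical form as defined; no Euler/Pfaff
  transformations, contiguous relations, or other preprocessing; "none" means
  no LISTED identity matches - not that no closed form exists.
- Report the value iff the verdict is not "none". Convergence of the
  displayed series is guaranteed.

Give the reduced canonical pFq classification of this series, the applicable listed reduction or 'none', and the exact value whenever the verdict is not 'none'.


With C = -\frac{4}{5}: the canonical form is 2F1(-\frac{6}{11}, 2; \frac{82}{11}; 1). Verdict: this is Gauss (I1, integer-parameter pattern) (x = 1: the Gamma ratio telescopes since c-a-b = 6 > 0 and a = 2 in Z>0). Its exact value is -\frac{568}{847}.

Key observation: from the first term -\frac{4}{5}: the factorial ratio (C = -4/5) (k+a-1)!/(a-1)! is a rising factorial (a)_k.
Term ratio: r(k) = 1 * (k-\frac{6}{11}) (k+2) / [(k+\frac{82}{11}) (k+1)] - rational; roots negated = parameters, x = 1, C = -\frac{4}{5}.


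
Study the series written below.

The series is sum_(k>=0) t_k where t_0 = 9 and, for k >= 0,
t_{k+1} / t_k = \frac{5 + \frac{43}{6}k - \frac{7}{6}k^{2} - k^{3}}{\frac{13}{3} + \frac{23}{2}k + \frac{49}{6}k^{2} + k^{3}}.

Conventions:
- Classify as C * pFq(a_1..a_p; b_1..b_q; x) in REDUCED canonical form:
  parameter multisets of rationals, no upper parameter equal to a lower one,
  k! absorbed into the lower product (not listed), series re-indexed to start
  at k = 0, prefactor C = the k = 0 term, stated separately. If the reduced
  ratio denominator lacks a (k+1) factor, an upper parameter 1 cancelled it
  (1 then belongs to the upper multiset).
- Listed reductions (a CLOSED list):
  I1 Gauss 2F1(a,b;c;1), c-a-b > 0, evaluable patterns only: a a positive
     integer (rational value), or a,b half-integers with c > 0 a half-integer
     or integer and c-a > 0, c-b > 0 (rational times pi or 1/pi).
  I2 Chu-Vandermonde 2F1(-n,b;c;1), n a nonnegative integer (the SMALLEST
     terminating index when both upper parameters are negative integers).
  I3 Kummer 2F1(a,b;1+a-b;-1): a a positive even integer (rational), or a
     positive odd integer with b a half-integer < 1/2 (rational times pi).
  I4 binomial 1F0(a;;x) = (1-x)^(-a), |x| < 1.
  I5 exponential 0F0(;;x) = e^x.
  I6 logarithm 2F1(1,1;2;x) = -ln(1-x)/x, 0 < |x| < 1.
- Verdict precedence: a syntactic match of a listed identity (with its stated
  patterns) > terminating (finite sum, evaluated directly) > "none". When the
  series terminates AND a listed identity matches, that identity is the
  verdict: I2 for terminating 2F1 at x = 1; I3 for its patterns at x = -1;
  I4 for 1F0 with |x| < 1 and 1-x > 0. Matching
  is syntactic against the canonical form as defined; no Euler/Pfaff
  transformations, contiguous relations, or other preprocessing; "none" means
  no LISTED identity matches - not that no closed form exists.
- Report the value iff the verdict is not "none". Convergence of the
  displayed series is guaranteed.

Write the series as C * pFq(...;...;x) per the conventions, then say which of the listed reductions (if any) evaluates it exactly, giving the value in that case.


x = -1 here; the reduced form reads 2F1, upper {-\frac{5}{2}, 3}, lower {\frac{13}{2}}, C = 9. Verdict at x = -1: Kummer's theorem (I3) matches (x = -1; c = \frac{13}{2} equals 1+a-b for upper {-\frac{5}{2}, 3}: listed pattern). Exact value: \frac{31185}{4096} \cdot \pi.

First insight: with t_0 = 9, the ratio is unreduced: k + 2/3 divides both sides (C = 9, x = -1).
Term ratio: r(k) = -1 * (k-\frac{5}{2}) (k+3) / [(k+\frac{13}{2}) (k+1)] - rational; roots negated = parameters, x = -1, C = 9.


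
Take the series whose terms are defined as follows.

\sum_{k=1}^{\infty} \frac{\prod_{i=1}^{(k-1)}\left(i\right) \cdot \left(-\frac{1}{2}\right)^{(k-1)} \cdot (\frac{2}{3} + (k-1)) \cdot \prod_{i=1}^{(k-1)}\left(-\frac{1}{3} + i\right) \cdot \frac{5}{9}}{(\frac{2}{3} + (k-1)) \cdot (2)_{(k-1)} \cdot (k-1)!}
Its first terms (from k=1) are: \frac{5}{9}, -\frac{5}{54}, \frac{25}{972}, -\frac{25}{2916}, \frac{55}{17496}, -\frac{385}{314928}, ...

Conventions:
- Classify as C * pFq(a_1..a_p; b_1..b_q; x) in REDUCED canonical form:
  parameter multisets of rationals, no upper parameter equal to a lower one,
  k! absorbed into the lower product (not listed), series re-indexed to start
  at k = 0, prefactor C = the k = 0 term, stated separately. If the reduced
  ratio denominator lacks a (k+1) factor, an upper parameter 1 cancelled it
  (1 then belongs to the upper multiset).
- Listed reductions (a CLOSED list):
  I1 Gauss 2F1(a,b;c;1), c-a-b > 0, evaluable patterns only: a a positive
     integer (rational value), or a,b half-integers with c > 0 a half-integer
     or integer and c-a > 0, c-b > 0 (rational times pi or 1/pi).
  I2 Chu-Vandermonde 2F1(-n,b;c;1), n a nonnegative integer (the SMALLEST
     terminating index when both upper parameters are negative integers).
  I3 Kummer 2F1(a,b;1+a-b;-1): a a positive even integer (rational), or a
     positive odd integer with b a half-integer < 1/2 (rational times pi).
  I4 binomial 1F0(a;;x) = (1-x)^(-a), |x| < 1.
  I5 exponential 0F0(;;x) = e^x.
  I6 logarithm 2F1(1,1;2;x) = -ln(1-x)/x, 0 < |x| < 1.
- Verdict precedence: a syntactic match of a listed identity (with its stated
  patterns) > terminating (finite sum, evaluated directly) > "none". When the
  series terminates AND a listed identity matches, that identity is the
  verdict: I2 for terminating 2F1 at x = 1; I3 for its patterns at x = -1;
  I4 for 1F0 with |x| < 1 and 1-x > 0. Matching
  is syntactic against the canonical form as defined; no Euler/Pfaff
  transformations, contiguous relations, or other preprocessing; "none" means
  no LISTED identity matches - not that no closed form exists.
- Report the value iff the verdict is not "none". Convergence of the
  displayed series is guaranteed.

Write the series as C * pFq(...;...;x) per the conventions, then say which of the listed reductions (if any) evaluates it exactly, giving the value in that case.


Canonical form: C = \frac{5}{9} times 2F1 with upper {\frac{2}{3}, 1}, lower {2}, x = -\frac{1}{2}. Verdict: none here - no I1-I6 shape fits x = -\frac{1}{2} with lower {2}.

The tell: from the first term \frac{5}{9}: the running product (C = 5/9, x = -1/2) telescopes to a rising factorial.
Consecutive-term ratio: r(k) = -\frac{1}{2} * (k+\frac{2}{3}) (k+1) / [(k+2) (k+1)] - poly over poly, x = -\frac{1}{2} from leading terms; C = \frac{5}{9} at k = 0.


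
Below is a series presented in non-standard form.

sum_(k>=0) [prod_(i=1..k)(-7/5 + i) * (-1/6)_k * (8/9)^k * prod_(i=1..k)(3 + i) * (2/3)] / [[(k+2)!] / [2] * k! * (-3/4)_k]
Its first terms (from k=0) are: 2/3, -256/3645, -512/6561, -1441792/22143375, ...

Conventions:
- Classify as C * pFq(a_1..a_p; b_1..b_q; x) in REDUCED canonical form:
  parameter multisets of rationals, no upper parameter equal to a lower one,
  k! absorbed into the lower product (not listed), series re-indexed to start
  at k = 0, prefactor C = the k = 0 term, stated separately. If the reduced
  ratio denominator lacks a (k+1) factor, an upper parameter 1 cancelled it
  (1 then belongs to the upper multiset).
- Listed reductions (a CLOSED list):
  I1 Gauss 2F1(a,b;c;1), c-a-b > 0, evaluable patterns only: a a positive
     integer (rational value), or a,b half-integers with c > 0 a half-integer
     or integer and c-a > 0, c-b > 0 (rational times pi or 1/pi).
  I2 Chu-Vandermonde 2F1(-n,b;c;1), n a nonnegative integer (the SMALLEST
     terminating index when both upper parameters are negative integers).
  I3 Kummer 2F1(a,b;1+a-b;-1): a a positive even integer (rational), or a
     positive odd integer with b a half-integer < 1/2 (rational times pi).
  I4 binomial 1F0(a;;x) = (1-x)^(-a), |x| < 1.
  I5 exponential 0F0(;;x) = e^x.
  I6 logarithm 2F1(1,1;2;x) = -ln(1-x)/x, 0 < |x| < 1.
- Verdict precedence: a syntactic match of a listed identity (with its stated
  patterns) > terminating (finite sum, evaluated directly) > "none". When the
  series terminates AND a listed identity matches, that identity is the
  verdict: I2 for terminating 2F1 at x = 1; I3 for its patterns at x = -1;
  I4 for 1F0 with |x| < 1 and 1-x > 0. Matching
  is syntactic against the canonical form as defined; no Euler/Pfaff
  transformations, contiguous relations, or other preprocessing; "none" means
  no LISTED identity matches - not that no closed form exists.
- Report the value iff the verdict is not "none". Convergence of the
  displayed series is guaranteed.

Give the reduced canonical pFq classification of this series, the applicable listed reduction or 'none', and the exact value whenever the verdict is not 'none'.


This is 2/3 * 3F2(-2/5, -1/6, 4; -3/4, 3; 8/9) in reduced canonical form. Verdict: no listed reduction: x = 8/9 and upper {-2/5, -1/6, 4} fail every I1-I6 pattern.

Structural cue: t_0 being 2/3, the denominator's factorial ratio (prefactor 2/3) is a lower Pochhammer.
Term ratio: r(k) = (8/9) * (k-2/5) (k-1/6) (k+4) / [(k-3/4) (k+3) (k+1)] - rational in k, leading ratio (8/9); with t_0 = 2/3, classification follows.


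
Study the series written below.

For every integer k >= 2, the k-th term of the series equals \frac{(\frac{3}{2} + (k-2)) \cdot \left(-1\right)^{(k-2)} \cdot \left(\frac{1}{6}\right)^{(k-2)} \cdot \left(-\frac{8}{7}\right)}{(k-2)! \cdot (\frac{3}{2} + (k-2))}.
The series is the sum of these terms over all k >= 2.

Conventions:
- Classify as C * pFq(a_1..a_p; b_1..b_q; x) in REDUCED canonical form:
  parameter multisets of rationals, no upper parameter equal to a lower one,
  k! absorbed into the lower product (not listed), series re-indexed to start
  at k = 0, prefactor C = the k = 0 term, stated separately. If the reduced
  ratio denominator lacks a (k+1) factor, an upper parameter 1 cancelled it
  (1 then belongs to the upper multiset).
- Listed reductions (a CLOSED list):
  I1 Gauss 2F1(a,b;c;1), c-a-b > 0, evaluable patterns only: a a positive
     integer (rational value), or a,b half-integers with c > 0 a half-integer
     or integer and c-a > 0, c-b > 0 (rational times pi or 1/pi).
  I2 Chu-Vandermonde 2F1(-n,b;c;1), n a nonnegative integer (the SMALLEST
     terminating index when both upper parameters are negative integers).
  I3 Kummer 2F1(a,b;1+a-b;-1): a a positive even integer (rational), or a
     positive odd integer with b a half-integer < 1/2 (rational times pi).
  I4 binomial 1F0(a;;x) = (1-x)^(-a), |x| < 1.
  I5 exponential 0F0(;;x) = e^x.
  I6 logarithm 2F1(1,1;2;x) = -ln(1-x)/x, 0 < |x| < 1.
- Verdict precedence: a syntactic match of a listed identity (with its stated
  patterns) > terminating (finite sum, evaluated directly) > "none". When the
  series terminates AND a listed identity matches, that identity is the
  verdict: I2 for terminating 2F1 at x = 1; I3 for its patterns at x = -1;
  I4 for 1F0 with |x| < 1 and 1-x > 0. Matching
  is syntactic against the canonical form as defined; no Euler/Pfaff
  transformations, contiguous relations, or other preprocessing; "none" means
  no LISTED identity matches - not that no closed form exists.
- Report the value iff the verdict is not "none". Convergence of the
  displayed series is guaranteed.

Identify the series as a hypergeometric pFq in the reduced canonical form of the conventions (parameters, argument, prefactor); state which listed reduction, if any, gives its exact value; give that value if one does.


Classification (C = -\frac{8}{7}): 0F0 with upper {-}, lower {-}, argument x = -\frac{1}{6}. Verdict: this is the I5 exponential reduction (the 0F0 exponential series at x = -\frac{1}{6}). Its exact value is \left(-\frac{8}{7}\right) \cdot e^{-\frac{1}{6}}.

Key step: from the first term -\frac{8}{7}: striking the common factor k + 3/2 reduces the term (C = -8/7).
Ratio: r(k) = -\frac{1}{6} * 1 / [(k+1)] - rational in k. x = -\frac{1}{6}; t_0 = -\frac{8}{7}; negate the roots.


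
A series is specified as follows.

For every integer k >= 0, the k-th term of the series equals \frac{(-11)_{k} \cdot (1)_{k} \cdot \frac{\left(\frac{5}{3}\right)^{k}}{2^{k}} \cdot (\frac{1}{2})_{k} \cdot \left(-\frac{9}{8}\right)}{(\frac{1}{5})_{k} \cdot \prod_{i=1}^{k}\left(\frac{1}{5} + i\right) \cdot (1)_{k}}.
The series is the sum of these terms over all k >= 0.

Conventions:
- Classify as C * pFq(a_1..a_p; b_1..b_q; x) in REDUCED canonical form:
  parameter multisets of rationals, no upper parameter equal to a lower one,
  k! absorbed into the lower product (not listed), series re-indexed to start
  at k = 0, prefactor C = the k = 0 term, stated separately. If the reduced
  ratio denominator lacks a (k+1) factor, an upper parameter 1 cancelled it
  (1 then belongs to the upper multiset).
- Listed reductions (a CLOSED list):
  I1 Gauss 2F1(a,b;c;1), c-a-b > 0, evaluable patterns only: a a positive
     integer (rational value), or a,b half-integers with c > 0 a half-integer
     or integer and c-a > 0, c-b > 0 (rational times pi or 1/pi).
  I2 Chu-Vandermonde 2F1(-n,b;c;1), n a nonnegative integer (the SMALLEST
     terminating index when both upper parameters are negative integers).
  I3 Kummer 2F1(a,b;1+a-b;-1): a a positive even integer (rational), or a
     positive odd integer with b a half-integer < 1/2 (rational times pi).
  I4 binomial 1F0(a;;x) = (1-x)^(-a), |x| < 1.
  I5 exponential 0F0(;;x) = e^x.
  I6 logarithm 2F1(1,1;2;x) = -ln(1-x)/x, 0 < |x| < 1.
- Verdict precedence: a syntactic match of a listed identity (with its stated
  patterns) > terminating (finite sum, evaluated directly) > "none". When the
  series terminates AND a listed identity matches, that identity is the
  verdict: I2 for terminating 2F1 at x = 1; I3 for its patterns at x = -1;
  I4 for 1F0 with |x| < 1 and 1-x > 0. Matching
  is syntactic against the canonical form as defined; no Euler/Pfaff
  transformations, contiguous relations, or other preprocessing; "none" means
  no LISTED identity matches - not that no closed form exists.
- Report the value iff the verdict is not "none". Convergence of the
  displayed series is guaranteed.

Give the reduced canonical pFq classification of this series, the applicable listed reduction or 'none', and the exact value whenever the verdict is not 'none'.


Reduced: x = \frac{5}{6}, 3F2, upper = {-11, \frac{1}{2}, 1}, lower = {\frac{1}{5}, \frac{6}{5}}, C = -\frac{9}{8}. Verdict: terminating at k = 11: the factor (-11)_k kills every later term; summing the 12 survivors is exact. Sum: \frac{201311821068924273137385037729}{438356516165042110709316452352}.

First insight: t_0 being -\frac{9}{8}, (1)_k (C = -9/8, x = 5/6) is k! itself.
Term ratio: r(k) = \frac{5}{6} * (k-11) (k+\frac{1}{2}) (k+1) / [(k+\frac{1}{5}) (k+\frac{6}{5}) (k+1)] - poly over poly, x = \frac{5}{6} from leading terms; C = -\frac{9}{8} at k = 0.


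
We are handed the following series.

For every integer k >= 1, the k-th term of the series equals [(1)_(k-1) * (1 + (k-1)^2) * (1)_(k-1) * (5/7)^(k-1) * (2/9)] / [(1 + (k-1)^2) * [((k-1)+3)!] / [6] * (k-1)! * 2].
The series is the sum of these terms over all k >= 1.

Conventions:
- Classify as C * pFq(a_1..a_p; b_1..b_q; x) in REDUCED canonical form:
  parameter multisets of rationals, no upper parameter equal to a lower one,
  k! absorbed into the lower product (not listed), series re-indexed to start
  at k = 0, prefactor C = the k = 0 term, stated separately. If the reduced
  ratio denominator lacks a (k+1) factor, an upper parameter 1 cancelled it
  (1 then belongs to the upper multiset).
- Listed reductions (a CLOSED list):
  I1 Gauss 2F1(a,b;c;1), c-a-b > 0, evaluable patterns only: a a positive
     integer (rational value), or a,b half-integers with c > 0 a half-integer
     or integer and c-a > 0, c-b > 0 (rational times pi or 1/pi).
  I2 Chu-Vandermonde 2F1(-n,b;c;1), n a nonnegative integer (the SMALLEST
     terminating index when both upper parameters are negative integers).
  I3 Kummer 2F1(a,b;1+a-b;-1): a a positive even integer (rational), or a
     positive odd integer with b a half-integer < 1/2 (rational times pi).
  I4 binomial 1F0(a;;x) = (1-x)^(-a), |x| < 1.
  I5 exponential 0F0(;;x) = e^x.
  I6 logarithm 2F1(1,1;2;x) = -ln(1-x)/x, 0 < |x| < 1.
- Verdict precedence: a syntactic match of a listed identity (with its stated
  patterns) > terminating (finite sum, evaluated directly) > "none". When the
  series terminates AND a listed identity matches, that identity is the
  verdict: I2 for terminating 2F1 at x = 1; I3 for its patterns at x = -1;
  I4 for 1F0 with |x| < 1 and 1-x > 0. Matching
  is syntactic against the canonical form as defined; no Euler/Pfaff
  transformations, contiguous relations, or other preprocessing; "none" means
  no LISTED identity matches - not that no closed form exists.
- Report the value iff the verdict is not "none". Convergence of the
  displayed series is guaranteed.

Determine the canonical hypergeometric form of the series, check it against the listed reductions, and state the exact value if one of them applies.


At argument 5/7: a 2F1 with upper {1, 1}, lower {4}, scaled by C = 1/9. Verdict: none - at argument 5/7 the multisets {1, 1} ; {4} match no listed identity.

First insight: t_0 being 1/9, the constant factors (C = 1/9, x = 5/7) combine into one prefactor.
Consecutive-term ratio: r(k) = (5/7) * (k+1) (k+1) / [(k+4) (k+1)] - poly over poly, x = (5/7) from leading terms; C = 1/9 at k = 0.


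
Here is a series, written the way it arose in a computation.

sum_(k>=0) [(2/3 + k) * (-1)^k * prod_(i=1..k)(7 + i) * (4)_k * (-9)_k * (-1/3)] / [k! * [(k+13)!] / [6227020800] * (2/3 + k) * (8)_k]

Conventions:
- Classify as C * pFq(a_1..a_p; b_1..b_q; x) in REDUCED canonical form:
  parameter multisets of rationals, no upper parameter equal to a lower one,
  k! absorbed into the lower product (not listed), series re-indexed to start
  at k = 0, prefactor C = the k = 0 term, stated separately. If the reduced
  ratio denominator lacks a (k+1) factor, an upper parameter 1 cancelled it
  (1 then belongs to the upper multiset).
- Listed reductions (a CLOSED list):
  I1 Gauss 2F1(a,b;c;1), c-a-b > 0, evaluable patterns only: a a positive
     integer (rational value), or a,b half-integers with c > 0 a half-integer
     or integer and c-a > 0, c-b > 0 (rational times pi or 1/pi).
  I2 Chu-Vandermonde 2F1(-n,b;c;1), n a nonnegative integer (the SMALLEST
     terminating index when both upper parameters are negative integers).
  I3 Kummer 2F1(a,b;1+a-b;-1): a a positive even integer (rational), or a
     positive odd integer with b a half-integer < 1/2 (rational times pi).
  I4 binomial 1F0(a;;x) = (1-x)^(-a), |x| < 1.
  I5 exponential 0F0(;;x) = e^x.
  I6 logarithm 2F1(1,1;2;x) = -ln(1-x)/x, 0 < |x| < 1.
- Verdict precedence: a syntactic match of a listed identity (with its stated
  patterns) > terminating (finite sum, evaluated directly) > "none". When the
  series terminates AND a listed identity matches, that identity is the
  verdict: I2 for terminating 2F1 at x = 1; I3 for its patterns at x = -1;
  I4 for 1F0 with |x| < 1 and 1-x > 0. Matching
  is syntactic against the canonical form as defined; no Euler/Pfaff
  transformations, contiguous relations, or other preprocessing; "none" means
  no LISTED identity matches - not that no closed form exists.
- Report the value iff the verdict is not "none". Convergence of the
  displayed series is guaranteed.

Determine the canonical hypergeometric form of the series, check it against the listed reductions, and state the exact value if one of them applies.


Canonical form: C = -1/3 times 2F1 with upper {-9, 4}, lower {14}, x = -1. Verdict: Kummer (I3) applies (x = -1; c = 14 equals 1+a-b for upper {-9, 4}: listed pattern). Value: -13/3.

The tell: t_0 being -1/3, the factor k + 2/3 cancels (top and bottom), leaving C = -1/3.
Adjacent-term ratio: r(k) = (-1) * (k-9) (k+4) / [(k+14) (k+1)] - rational in k, leading ratio (-1); with t_0 = -1/3, classification follows.


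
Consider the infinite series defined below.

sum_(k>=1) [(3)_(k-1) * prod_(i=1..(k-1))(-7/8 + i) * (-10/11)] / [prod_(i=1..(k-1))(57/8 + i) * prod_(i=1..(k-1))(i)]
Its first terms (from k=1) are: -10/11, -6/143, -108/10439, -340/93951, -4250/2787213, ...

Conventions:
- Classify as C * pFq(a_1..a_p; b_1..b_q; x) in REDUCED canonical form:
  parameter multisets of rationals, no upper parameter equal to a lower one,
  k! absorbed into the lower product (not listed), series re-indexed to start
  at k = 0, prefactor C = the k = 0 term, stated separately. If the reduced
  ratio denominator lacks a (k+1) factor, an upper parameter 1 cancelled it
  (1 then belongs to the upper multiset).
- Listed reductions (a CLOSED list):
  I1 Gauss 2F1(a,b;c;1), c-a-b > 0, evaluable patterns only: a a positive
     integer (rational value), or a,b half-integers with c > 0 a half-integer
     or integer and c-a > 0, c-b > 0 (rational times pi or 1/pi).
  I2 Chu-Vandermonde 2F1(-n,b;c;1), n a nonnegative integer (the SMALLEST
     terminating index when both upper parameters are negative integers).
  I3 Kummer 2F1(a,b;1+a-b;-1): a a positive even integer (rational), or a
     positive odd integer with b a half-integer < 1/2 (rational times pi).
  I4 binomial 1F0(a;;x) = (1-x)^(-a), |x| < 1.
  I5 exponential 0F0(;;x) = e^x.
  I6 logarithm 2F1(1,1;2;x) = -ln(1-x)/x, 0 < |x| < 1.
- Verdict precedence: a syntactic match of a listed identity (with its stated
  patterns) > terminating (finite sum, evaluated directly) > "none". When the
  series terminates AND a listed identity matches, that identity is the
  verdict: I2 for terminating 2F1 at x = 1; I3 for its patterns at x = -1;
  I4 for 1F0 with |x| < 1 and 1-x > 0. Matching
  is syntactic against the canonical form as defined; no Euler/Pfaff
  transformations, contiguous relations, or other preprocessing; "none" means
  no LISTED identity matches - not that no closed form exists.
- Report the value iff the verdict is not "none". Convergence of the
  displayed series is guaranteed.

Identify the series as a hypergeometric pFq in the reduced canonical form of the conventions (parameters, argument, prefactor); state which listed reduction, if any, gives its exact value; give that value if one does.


First insight: x = 1 and the lower running product (C = -10/11) is a rising factorial.
Term ratio: r(k) = 1 * (k+1/8) (k+3) / [(k+65/8) (k+1)] - rational in k. x = 1; t_0 = -10/11; negate the roots.

Canonical form: C = -10/11 times 2F1 with upper {1/8, 3}, lower {65/8}, x = 1. Verdict: this is Gauss (I1, integer-parameter pattern) (x = 1: the Gamma ratio telescopes since c-a-b = 5 > 0 and a = 3 in Z>0). Sum: -5453/5632.


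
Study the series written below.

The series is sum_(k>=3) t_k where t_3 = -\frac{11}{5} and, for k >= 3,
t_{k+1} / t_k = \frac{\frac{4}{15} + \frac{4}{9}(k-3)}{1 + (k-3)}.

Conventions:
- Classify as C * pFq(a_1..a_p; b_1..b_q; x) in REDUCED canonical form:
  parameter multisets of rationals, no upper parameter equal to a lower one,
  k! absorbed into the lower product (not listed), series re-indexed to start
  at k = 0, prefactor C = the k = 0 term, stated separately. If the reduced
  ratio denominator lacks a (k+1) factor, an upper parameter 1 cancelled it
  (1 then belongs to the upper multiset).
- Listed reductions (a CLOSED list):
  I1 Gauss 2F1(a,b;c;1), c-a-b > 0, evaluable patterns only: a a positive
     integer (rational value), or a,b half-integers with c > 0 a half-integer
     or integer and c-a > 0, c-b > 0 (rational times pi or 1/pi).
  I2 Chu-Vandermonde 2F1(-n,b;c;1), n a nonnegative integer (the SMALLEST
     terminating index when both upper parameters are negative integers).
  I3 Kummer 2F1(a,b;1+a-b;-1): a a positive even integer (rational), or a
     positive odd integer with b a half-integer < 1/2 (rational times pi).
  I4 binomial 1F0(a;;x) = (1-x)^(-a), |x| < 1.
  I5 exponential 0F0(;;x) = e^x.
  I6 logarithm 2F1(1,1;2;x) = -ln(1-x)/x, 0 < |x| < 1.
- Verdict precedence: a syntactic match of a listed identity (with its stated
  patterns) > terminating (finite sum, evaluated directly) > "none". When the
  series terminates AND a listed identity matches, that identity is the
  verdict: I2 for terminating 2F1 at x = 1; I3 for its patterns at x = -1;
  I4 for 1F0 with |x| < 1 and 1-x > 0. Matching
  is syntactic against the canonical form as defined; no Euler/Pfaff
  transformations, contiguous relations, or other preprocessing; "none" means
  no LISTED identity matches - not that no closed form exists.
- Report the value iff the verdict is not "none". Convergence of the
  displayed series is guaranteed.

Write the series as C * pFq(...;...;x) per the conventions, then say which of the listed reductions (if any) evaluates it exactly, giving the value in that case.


The series (x = \frac{4}{9}) is 1F0: upper {\frac{3}{5}}, lower {-}, prefactor -\frac{11}{5}. Verdict: the I4 binomial reduction matches (the 1F0 binomial series: exponent -3/5, x = \frac{4}{9}). Sum: \left(-\frac{11}{5}\right) \cdot \left(\frac{5}{9}\right)^{-\frac{3}{5}}.

Structural cue: x = \frac{4}{9} and roots of the ratio polynomials (prefactor -11/5) are the negated parameters.
Term ratio: r(k) = \frac{4}{9} * (k+\frac{3}{5}) / [(k+1)] - rational in k, leading ratio \frac{4}{9}; with t_0 = -\frac{11}{5}, classification follows.


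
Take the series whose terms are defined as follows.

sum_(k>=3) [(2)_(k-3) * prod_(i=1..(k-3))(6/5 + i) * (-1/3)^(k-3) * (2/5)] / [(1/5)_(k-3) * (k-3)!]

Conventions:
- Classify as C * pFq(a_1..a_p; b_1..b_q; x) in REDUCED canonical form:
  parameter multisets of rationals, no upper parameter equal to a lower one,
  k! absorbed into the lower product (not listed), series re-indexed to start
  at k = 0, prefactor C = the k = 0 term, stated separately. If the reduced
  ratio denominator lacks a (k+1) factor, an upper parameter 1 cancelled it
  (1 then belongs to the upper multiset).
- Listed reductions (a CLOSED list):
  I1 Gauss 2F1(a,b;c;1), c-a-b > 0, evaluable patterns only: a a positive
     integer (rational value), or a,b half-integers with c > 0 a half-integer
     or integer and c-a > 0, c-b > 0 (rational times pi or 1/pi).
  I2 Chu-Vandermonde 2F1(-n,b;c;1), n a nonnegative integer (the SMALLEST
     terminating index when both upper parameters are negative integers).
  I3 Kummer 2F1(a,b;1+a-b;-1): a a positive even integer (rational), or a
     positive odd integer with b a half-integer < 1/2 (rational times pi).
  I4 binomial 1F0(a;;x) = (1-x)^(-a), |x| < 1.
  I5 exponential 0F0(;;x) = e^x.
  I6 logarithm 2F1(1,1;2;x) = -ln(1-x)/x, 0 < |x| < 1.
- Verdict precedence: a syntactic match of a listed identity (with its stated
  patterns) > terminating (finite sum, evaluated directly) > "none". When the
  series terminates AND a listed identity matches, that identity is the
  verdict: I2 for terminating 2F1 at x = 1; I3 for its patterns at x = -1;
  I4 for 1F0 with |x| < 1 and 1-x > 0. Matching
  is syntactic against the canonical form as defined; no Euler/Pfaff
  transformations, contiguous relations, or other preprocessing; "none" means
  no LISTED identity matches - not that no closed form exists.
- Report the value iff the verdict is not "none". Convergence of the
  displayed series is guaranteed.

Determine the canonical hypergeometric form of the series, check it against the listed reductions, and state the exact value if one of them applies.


x = -1/3 here; the reduced form reads 2F1, upper {2, 11/5}, lower {1/5}, C = 2/5. Verdict: no listed reduction: x = -1/3 and upper {2, 11/5} fail every I1-I6 pattern.

Structural cue: t_0 being 2/5, the running product (C = 2/5) telescopes to a rising factorial.
Step ratio: r(k) = (-1/3) * (k+2) (k+11/5) / [(k+1/5) (k+1)] - poly over poly, x = (-1/3) from leading terms; C = 2/5 at k = 0.


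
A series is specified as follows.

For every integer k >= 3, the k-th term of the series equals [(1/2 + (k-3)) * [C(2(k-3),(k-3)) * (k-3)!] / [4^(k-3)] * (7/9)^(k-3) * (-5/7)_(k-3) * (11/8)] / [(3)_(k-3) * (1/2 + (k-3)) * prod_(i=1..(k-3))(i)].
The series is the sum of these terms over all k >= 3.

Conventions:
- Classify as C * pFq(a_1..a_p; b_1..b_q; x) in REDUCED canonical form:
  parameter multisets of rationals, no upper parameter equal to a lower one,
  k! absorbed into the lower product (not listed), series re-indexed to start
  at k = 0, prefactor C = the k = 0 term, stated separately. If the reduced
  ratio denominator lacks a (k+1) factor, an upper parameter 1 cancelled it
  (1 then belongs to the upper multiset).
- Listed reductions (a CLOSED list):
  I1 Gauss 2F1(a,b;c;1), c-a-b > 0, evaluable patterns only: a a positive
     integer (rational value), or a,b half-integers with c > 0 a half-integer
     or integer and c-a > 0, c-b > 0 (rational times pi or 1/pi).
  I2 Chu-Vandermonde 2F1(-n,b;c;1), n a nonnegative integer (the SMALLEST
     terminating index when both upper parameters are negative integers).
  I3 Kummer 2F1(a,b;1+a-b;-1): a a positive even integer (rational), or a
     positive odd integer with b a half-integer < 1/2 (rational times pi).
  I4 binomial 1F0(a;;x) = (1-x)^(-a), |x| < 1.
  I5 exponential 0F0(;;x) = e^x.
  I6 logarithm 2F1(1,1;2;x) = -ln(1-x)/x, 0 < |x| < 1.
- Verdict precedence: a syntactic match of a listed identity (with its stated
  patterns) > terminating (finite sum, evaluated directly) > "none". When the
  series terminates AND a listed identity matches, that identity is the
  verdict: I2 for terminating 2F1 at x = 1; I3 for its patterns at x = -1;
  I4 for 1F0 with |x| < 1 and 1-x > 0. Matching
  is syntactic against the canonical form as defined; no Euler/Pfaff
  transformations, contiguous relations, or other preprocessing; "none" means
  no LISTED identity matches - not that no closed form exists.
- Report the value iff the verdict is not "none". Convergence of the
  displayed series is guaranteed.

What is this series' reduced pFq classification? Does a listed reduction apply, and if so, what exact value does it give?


Key step: from the first term 11/8: k + 1/2 divides numerator and denominator alike; prefactor 11/8 after cancelling.
Consecutive-term ratio: r(k) = (7/9) * (k-5/7) (k+1/2) / [(k+3) (k+1)] - poly over poly, x = (7/9) from leading terms; C = 11/8 at k = 0.

x = 7/9 here; the reduced form reads 2F1, upper {-5/7, 1/2}, lower {3}, C = 11/8. Verdict: none. Every listed pattern misses the 2F1 form at 7/9, upper {-5/7, 1/2}.
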